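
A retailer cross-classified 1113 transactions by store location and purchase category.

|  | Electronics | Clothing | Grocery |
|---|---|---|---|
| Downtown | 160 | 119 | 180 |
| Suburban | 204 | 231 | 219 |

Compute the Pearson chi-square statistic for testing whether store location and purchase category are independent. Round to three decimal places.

11.149

Row totals: 459, 654. Column totals: 364, 350, 399. Grand total N = 1113.
Expected counts (row total × column total / N):
  Downtown, Electronics: 459×364/1113 = 150.1132
  Downtown, Clothing: 459×350/1113 = 144.3396
  Downtown, Grocery: 459×399/1113 = 164.5472
  Suburban, Electronics: 654×364/1113 = 213.8868
  Suburban, Clothing: 654×350/1113 = 205.6604
  Suburban, Grocery: 654×399/1113 = 234.4528
Contributions (O − E)²/E:
  (160 − 150.1132)²/150.1132 = 0.6512
  (119 − 144.3396)²/144.3396 = 4.4485
  (180 − 164.5472)²/164.5472 = 1.4512
  (204 − 213.8868)²/213.8868 = 0.4570
  (231 − 205.6604)²/205.6604 = 3.1221
  (219 − 234.4528)²/234.4528 = 1.0185
χ² = 0.6512 + 4.4485 + 1.4512 + 0.4570 + 3.1221 + 1.0185 = 11.149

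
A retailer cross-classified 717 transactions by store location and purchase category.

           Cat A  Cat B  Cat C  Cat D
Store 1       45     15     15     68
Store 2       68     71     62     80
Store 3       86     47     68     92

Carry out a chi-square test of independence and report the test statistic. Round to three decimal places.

34.505

Row totals: 143, 281, 293. Column totals: 199, 133, 145, 240. Grand total N = 717.
Expected counts (row total × column total / N):
  Store 1, Cat A: 143×199/717 = 39.6890
  Store 1, Cat B: 143×133/717 = 26.5258
  Store 1, Cat C: 143×145/717 = 28.9191
  Store 1, Cat D: 143×240/717 = 47.8661
  Store 2, Cat A: 281×199/717 = 77.9902
  Store 2, Cat B: 281×133/717 = 52.1241
  Store 2, Cat C: 281×145/717 = 56.8271
  Store 2, Cat D: 281×240/717 = 94.0586
  Store 3, Cat A: 293×199/717 = 81.3208
  Store 3, Cat B: 293×133/717 = 54.3501
  Store 3, Cat C: 293×145/717 = 59.2538
  Store 3, Cat D: 293×240/717 = 98.0753
Contributions (O − E)²/E:
  (45 − 39.6890)²/39.6890 = 0.7107
  (15 − 26.5258)²/26.5258 = 5.0081
  (15 − 28.9191)²/28.9191 = 6.6994
  (68 − 47.8661)²/47.8661 = 8.4689
  (68 − 77.9902)²/77.9902 = 1.2797
  (71 − 52.1241)²/52.1241 = 6.8356
  (62 − 56.8271)²/56.8271 = 0.4709
  (80 − 94.0586)²/94.0586 = 2.1013
  (86 − 81.3208)²/81.3208 = 0.2692
  (47 − 54.3501)²/54.3501 = 0.9940
  (68 − 59.2538)²/59.2538 = 1.2910
  (92 − 98.0753)²/98.0753 = 0.3763
χ² = 0.7107 + 5.0081 + 6.6994 + 8.4689 + 1.2797 + 6.8356 + 0.4709 + 2.1013 + 0.2692 + 0.9940 + 1.2910 + 0.3763 = 34.505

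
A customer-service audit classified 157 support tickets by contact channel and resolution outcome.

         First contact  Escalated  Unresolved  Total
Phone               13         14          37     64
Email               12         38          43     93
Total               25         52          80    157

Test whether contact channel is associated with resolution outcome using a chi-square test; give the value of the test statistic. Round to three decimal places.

Grand total N = 157.
Expected counts (row total × column total / N):
  Phone, First contact: 64×25/157 = 10.1911
  Phone, Escalated: 64×52/157 = 21.1975
  Phone, Unresolved: 64×80/157 = 32.6115
  Email, First contact: 93×25/157 = 14.8089
  Email, Escalated: 93×52/157 = 30.8025
  Email, Unresolved: 93×80/157 = 47.3885
Contributions (O − E)²/E:
  (13 − 10.1911)²/10.1911 = 0.7742
  (14 − 21.1975)²/21.1975 = 2.4439
  (37 − 32.6115)²/32.6115 = 0.5906
  (12 − 14.8089)²/14.8089 = 0.5328
  (38 − 30.8025)²/30.8025 = 1.6818
  (43 − 47.3885)²/47.3885 = 0.4064
χ² = 0.7742 + 2.4439 + 0.5906 + 0.5328 + 1.6818 + 0.4064 = 6.430

6.430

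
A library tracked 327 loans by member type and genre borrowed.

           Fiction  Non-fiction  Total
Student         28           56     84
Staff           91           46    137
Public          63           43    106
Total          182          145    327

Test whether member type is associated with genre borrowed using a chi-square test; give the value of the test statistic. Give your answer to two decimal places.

24.01

Grand total N = 327.
Expected counts (row total × column total / N):
  Student, Fiction: 84×182/327 = 46.752
  Student, Non-fiction: 84×145/327 = 37.248
  Staff, Fiction: 137×182/327 = 76.251
  Staff, Non-fiction: 137×145/327 = 60.749
  Public, Fiction: 106×182/327 = 58.997
  Public, Non-fiction: 106×145/327 = 47.003
Contributions (O − E)²/E:
  (28 − 46.752)²/46.752 = 7.5213
  (56 − 37.248)²/37.248 = 9.4404
  (91 − 76.251)²/76.251 = 2.8529
  (46 − 60.749)²/60.749 = 3.5808
  (63 − 58.997)²/58.997 = 0.2716
  (43 − 47.003)²/47.003 = 0.3409
χ² = 7.5213 + 9.4404 + 2.8529 + 3.5808 + 0.2716 + 0.3409 = 24.01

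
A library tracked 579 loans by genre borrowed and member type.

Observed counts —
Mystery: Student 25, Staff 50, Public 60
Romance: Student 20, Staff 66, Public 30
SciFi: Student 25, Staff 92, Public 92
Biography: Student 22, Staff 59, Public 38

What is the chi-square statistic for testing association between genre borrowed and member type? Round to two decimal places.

Row totals: 135, 116, 209, 119. Column totals: 92, 267, 220. Grand total N = 579.
Expected counts (row total × column total / N):
  Mystery, Student: 135×92/579 = 21.451
  Mystery, Staff: 135×267/579 = 62.254
  Mystery, Public: 135×220/579 = 51.295
  Romance, Student: 116×92/579 = 18.432
  Romance, Staff: 116×267/579 = 53.492
  Romance, Public: 116×220/579 = 44.076
  SciFi, Student: 209×92/579 = 33.209
  SciFi, Staff: 209×267/579 = 96.378
  SciFi, Public: 209×220/579 = 79.413
  Biography, Student: 119×92/579 = 18.908
  Biography, Staff: 119×267/579 = 54.876
  Biography, Public: 119×220/579 = 45.216
Contributions (O − E)²/E:
  (25 − 21.451)²/21.451 = 0.5872
  (50 − 62.254)²/62.254 = 2.4121
  (60 − 51.295)²/51.295 = 1.4773
  (20 − 18.432)²/18.432 = 0.1334
  (66 − 53.492)²/53.492 = 2.9247
  (30 − 44.076)²/44.076 = 4.4953
  (25 − 33.209)²/33.209 = 2.0292
  (92 − 96.378)²/96.378 = 0.1989
  (92 − 79.413)²/79.413 = 1.9950
  (22 − 18.908)²/18.908 = 0.5056
  (59 − 54.876)²/54.876 = 0.3099
  (38 − 45.216)²/45.216 = 1.1516
χ² = 0.5872 + 2.4121 + 1.4773 + 0.1334 + 2.9247 + 4.4953 + 2.0292 + 0.1989 + 1.9950 + 0.5056 + 0.3099 + 1.1516 = 18.22

18.22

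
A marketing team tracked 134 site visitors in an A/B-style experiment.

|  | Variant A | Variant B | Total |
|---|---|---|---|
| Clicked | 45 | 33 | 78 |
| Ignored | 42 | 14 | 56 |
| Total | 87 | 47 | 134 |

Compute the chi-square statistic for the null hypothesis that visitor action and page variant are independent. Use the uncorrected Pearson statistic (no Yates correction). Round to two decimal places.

Grand total N = 134.
Expected counts (row total × column total / N):
  Clicked, Variant A: 78×87/134 = 50.642
  Clicked, Variant B: 78×47/134 = 27.358
  Ignored, Variant A: 56×87/134 = 36.358
  Ignored, Variant B: 56×47/134 = 19.642
Contributions (O − E)²/E:
  (45 − 50.642)²/50.642 = 0.6286
  (33 − 27.358)²/27.358 = 1.1635
  (42 − 36.358)²/36.358 = 0.8755
  (14 − 19.642)²/19.642 = 1.6206
χ² = 0.6286 + 1.1635 + 0.8755 + 1.6206 = 4.29

4.29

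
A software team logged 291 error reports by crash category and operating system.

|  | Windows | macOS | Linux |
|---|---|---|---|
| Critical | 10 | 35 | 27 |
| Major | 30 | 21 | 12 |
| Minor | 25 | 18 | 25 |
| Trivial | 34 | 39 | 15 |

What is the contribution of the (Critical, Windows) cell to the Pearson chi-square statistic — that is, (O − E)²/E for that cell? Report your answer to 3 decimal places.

8.577

Row total (Critical) = 72; column total (Windows) = 99; N = 291.
Expected count E = 72 × 99 / 291 = 24.4948.
Contribution = (O − E)²/E = (10 − 24.4948)² / 24.4948 = 8.577.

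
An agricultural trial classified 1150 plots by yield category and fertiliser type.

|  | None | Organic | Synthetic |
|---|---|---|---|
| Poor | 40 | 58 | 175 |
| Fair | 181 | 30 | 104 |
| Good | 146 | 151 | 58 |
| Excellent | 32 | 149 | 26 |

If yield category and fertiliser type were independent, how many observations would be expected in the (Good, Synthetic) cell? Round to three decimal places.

Row total (Good) = 355; column total (Synthetic) = 363; grand total N = 1150.
Expected count = (row total × column total) / N = 355 × 363 / 1150 = 112.057.

112.057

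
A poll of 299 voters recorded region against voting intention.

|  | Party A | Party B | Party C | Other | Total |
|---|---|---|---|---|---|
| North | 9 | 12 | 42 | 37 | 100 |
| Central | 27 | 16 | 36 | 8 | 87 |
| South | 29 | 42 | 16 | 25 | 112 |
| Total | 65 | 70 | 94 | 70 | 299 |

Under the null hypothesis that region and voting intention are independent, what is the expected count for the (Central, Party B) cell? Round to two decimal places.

20.37

Row total (Central) = 87; column total (Party B) = 70; grand total N = 299.
Expected count = (row total × column total) / N = 87 × 70 / 299 = 20.37.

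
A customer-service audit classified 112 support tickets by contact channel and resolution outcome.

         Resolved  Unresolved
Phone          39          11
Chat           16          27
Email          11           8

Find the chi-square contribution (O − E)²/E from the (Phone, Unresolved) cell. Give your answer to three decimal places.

4.428

Row total (Phone) = 50; column total (Unresolved) = 46; N = 112.
Expected count E = 50 × 46 / 112 = 20.5357.
Contribution = (O − E)²/E = (11 − 20.5357)² / 20.5357 = 4.428.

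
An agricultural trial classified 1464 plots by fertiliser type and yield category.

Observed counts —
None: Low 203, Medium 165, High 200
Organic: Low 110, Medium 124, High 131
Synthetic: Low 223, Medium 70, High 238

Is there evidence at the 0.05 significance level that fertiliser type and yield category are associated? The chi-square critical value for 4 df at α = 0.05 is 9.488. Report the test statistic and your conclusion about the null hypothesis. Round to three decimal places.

62.016; reject H₀

Row totals: 568, 365, 531. Column totals: 536, 359, 569. Grand total N = 1464.
Expected counts (row total × column total / N):
  None, Low: 568×536/1464 = 207.9563
  None, Medium: 568×359/1464 = 139.2842
  None, High: 568×569/1464 = 220.7596
  Organic, Low: 365×536/1464 = 133.6339
  Organic, Medium: 365×359/1464 = 89.5048
  Organic, High: 365×569/1464 = 141.8613
  Synthetic, Low: 531×536/1464 = 194.4098
  Synthetic, Medium: 531×359/1464 = 130.2111
  Synthetic, High: 531×569/1464 = 206.3791
Contributions (O − E)²/E:
  (203 − 207.9563)²/207.9563 = 0.1181
  (165 − 139.2842)²/139.2842 = 4.7479
  (200 − 220.7596)²/220.7596 = 1.9522
  (110 − 133.6339)²/133.6339 = 4.1798
  (124 − 89.5048)²/89.5048 = 13.2945
  (131 − 141.8613)²/141.8613 = 0.8316
  (223 − 194.4098)²/194.4098 = 4.2045
  (70 − 130.2111)²/130.2111 = 27.8423
  (238 − 206.3791)²/206.3791 = 4.8449
χ² = 0.1181 + 4.7479 + 1.9522 + 4.1798 + 13.2945 + 0.8316 + 4.2045 + 27.8423 + 4.8449 = 62.016
df = (3−1)(3−1) = 4. Since 62.016 > 9.488, reject the null hypothesis of independence at α = 0.05.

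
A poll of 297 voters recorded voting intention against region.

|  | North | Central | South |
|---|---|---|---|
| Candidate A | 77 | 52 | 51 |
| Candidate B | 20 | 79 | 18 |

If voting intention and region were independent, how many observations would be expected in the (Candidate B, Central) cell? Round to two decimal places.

51.61

Row total (Candidate B) = 117; column total (Central) = 131; grand total N = 297.
Expected count = (row total × column total) / N = 117 × 131 / 297 = 51.61.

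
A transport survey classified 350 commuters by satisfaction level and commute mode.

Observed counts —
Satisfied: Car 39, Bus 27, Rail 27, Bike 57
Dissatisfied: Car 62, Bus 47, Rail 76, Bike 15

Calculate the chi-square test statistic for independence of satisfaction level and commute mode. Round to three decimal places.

Row totals: 150, 200. Column totals: 101, 74, 103, 72. Grand total N = 350.
Expected counts (row total × column total / N):
  Satisfied, Car: 150×101/350 = 43.2857
  Satisfied, Bus: 150×74/350 = 31.7143
  Satisfied, Rail: 150×103/350 = 44.1429
  Satisfied, Bike: 150×72/350 = 30.8571
  Dissatisfied, Car: 200×101/350 = 57.7143
  Dissatisfied, Bus: 200×74/350 = 42.2857
  Dissatisfied, Rail: 200×103/350 = 58.8571
  Dissatisfied, Bike: 200×72/350 = 41.1429
Contributions (O − E)²/E:
  (39 − 43.2857)²/43.2857 = 0.4243
  (27 − 31.7143)²/31.7143 = 0.7008
  (27 − 44.1429)²/44.1429 = 6.6574
  (57 − 30.8571)²/30.8571 = 22.1489
  (62 − 57.7143)²/57.7143 = 0.3182
  (47 − 42.2857)²/42.2857 = 0.5256
  (76 − 58.8571)²/58.8571 = 4.9931
  (15 − 41.1429)²/41.1429 = 16.6116
χ² = 0.4243 + 0.7008 + 6.6574 + 22.1489 + 0.3182 + 0.5256 + 4.9931 + 16.6116 = 52.380

52.380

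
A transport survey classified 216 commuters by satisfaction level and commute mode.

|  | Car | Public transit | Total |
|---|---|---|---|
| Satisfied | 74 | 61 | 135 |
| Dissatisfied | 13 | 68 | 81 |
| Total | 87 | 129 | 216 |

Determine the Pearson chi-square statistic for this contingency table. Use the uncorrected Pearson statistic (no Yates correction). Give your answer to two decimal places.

31.63

Grand total N = 216.
Expected counts (row total × column total / N):
  Satisfied, Car: 135×87/216 = 54.375
  Satisfied, Public transit: 135×129/216 = 80.625
  Dissatisfied, Car: 81×87/216 = 32.625
  Dissatisfied, Public transit: 81×129/216 = 48.375
Contributions (O − E)²/E:
  (74 − 54.375)²/54.375 = 7.0830
  (61 − 80.625)²/80.625 = 4.7769
  (13 − 32.625)²/32.625 = 11.8051
  (68 − 48.375)²/48.375 = 7.9616
χ² = 7.0830 + 4.7769 + 11.8051 + 7.9616 = 31.63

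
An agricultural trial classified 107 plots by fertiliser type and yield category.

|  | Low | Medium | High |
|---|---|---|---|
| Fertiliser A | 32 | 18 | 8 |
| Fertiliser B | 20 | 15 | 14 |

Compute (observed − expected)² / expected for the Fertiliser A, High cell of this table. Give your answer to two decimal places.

Row total (Fertiliser A) = 58; column total (High) = 22; N = 107.
Expected count E = 58 × 22 / 107 = 11.925.
Contribution = (O − E)²/E = (8 − 11.925)² / 11.925 = 1.29.

1.29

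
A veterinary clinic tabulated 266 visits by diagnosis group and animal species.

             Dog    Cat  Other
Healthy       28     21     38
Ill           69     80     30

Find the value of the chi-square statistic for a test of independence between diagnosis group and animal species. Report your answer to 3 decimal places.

23.759

Row totals: 87, 179. Column totals: 97, 101, 68. Grand total N = 266.
Expected counts (row total × column total / N):
  Healthy, Dog: 87×97/266 = 31.72556
  Healthy, Cat: 87×101/266 = 33.03383
  Healthy, Other: 87×68/266 = 22.24060
  Ill, Dog: 179×97/266 = 65.27444
  Ill, Cat: 179×101/266 = 67.96617
  Ill, Other: 179×68/266 = 45.75940
Contributions (O − E)²/E:
  (28 − 31.72556)²/31.72556 = 0.4375
  (21 − 33.03383)²/33.03383 = 4.3838
  (38 − 22.24060)²/22.24060 = 11.1669
  (69 − 65.27444)²/65.27444 = 0.2126
  (80 − 67.96617)²/67.96617 = 2.1307
  (30 − 45.75940)²/45.75940 = 5.4275
χ² = 0.4375 + 4.3838 + 11.1669 + 0.2126 + 2.1307 + 5.4275 = 23.759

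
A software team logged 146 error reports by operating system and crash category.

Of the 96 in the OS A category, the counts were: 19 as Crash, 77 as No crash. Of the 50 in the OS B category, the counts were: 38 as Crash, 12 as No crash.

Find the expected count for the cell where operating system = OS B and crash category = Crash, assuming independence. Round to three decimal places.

Row total (OS B) = 50; column total (Crash) = 57; grand total N = 146.
Expected count = (row total × column total) / N = 50 × 57 / 146 = 19.521.

19.521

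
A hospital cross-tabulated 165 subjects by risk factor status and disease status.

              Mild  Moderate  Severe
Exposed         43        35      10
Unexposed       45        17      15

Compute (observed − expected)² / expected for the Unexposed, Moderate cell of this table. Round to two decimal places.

2.18

Row total (Unexposed) = 77; column total (Moderate) = 52; N = 165.
Expected count E = 77 × 52 / 165 = 24.267.
Contribution = (O − E)²/E = (17 − 24.267)² / 24.267 = 2.18.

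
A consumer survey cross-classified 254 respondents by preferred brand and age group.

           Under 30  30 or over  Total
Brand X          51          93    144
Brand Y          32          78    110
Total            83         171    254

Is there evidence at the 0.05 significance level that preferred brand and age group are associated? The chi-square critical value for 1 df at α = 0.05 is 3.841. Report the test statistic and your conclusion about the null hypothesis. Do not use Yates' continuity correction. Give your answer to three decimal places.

1.134; fail to reject H₀

Grand total N = 254.
Expected counts (row total × column total / N):
  Brand X, Under 30: 144×83/254 = 47.0551
  Brand X, 30 or over: 144×171/254 = 96.9449
  Brand Y, Under 30: 110×83/254 = 35.9449
  Brand Y, 30 or over: 110×171/254 = 74.0551
Contributions (O − E)²/E:
  (51 − 47.0551)²/47.0551 = 0.3307
  (93 − 96.9449)²/96.9449 = 0.1605
  (32 − 35.9449)²/35.9449 = 0.4329
  (78 − 74.0551)²/74.0551 = 0.2101
χ² = 0.3307 + 0.1605 + 0.4329 + 0.2101 = 1.134
df = (2−1)(2−1) = 1. Since 1.134 < 3.841, fail to reject the null hypothesis of independence at α = 0.05.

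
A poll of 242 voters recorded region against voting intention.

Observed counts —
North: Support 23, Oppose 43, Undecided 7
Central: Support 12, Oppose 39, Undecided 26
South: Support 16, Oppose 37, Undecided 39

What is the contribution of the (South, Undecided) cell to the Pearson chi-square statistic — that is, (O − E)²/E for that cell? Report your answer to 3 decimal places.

4.940

Row total (South) = 92; column total (Undecided) = 72; N = 242.
Expected count E = 92 × 72 / 242 = 27.3719.
Contribution = (O − E)²/E = (39 − 27.3719)² / 27.3719 = 4.940.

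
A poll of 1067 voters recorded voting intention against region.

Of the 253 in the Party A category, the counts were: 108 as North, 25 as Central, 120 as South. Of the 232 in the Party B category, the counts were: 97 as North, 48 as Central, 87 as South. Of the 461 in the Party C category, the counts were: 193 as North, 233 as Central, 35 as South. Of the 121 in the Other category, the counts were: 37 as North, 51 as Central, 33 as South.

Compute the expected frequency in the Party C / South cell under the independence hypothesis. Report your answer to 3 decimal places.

118.814

Row total (Party C) = 461; column total (South) = 275; grand total N = 1067.
Expected count = (row total × column total) / N = 461 × 275 / 1067 = 118.814.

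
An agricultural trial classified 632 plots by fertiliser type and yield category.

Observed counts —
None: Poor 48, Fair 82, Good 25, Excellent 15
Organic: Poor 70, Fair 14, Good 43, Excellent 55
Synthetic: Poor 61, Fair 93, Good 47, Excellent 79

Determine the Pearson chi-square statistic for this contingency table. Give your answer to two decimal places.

87.03

Row totals: 170, 182, 280. Column totals: 179, 189, 115, 149. Grand total N = 632.
Expected counts (row total × column total / N):
  None, Poor: 170×179/632 = 48.1487
  None, Fair: 170×189/632 = 50.8386
  None, Good: 170×115/632 = 30.9335
  None, Excellent: 170×149/632 = 40.0791
  Organic, Poor: 182×179/632 = 51.5475
  Organic, Fair: 182×189/632 = 54.4272
  Organic, Good: 182×115/632 = 33.1171
  Organic, Excellent: 182×149/632 = 42.9082
  Synthetic, Poor: 280×179/632 = 79.3038
  Synthetic, Fair: 280×189/632 = 83.7342
  Synthetic, Good: 280×115/632 = 50.9494
  Synthetic, Excellent: 280×149/632 = 66.0127
Contributions (O − E)²/E:
  (48 − 48.1487)²/48.1487 = 0.0005
  (82 − 50.8386)²/50.8386 = 19.1003
  (25 − 30.9335)²/30.9335 = 1.1381
  (15 − 40.0791)²/40.0791 = 15.6930
  (70 − 51.5475)²/51.5475 = 6.6055
  (14 − 54.4272)²/54.4272 = 30.0283
  (43 − 33.1171)²/33.1171 = 2.9493
  (55 − 42.9082)²/42.9082 = 3.4075
  (61 − 79.3038)²/79.3038 = 4.2246
  (93 − 83.7342)²/83.7342 = 1.0253
  (47 − 50.9494)²/50.9494 = 0.3061
  (79 − 66.0127)²/66.0127 = 2.5551
χ² = 0.0005 + 19.1003 + 1.1381 + 15.6930 + 6.6055 + 30.0283 + 2.9493 + 3.4075 + 4.2246 + 1.0253 + 0.3061 + 2.5551 = 87.03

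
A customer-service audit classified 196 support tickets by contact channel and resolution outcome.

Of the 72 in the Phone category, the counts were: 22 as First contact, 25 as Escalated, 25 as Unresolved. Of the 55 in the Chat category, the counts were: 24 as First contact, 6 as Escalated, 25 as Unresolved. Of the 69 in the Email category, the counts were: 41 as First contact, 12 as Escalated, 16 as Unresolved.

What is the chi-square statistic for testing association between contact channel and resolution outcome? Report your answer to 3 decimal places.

Row totals: 72, 55, 69. Column totals: 87, 43, 66. Grand total N = 196.
Expected counts (row total × column total / N):
  Phone, First contact: 72×87/196 = 31.9592
  Phone, Escalated: 72×43/196 = 15.7959
  Phone, Unresolved: 72×66/196 = 24.2449
  Chat, First contact: 55×87/196 = 24.4133
  Chat, Escalated: 55×43/196 = 12.0663
  Chat, Unresolved: 55×66/196 = 18.5204
  Email, First contact: 69×87/196 = 30.6276
  Email, Escalated: 69×43/196 = 15.1378
  Email, Unresolved: 69×66/196 = 23.2347
Contributions (O − E)²/E:
  (22 − 31.9592)²/31.9592 = 3.1035
  (25 − 15.7959)²/15.7959 = 5.3631
  (25 − 24.2449)²/24.2449 = 0.0235
  (24 − 24.4133)²/24.4133 = 0.0070
  (6 − 12.0663)²/12.0663 = 3.0498
  (25 − 18.5204)²/18.5204 = 2.2670
  (41 − 30.6276)²/30.6276 = 3.5127
  (12 − 15.1378)²/15.1378 = 0.6504
  (16 − 23.2347)²/23.2347 = 2.2527
χ² = 3.1035 + 5.3631 + 0.0235 + 0.0070 + 3.0498 + 2.2670 + 3.5127 + 0.6504 + 2.2527 = 20.230

20.230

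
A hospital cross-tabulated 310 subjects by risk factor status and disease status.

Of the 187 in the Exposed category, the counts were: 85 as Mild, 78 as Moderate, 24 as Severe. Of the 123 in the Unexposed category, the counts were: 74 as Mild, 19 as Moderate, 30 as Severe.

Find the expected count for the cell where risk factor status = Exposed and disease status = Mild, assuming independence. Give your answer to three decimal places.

95.913

Row total (Exposed) = 187; column total (Mild) = 159; grand total N = 310.
Expected count = (row total × column total) / N = 187 × 159 / 310 = 95.913.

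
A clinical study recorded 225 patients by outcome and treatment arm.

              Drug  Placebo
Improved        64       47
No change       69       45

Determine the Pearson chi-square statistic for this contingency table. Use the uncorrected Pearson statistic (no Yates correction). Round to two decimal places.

0.19

Row totals: 111, 114. Column totals: 133, 92. Grand total N = 225.
Expected counts (row total × column total / N):
  Improved, Drug: 111×133/225 = 65.613
  Improved, Placebo: 111×92/225 = 45.387
  No change, Drug: 114×133/225 = 67.387
  No change, Placebo: 114×92/225 = 46.613
Contributions (O − E)²/E:
  (64 − 65.613)²/65.613 = 0.0397
  (47 − 45.387)²/45.387 = 0.0573
  (69 − 67.387)²/67.387 = 0.0386
  (45 − 46.613)²/46.613 = 0.0558
χ² = 0.0397 + 0.0573 + 0.0386 + 0.0558 = 0.19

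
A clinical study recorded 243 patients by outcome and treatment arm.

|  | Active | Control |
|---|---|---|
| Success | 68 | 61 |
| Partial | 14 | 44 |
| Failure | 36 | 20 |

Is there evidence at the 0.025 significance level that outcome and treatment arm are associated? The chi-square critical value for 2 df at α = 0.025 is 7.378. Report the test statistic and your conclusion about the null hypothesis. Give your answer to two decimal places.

20.28; reject H₀

Row totals: 129, 58, 56. Column totals: 118, 125. Grand total N = 243.
Expected counts (row total × column total / N):
  Success, Active: 129×118/243 = 62.6420
  Success, Control: 129×125/243 = 66.3580
  Partial, Active: 58×118/243 = 28.1646
  Partial, Control: 58×125/243 = 29.8354
  Failure, Active: 56×118/243 = 27.1934
  Failure, Control: 56×125/243 = 28.8066
Contributions (O − E)²/E:
  (68 − 62.6420)²/62.6420 = 0.4583
  (61 − 66.3580)²/66.3580 = 0.4326
  (14 − 28.1646)²/28.1646 = 7.1237
  (44 − 29.8354)²/29.8354 = 6.7248
  (36 − 27.1934)²/27.1934 = 2.8520
  (20 − 28.8066)²/28.8066 = 2.6923
χ² = 0.4583 + 0.4326 + 7.1237 + 6.7248 + 2.8520 + 2.6923 = 20.28
df = (3−1)(2−1) = 2. Since 20.28 > 7.378, reject the null hypothesis of independence at α = 0.025.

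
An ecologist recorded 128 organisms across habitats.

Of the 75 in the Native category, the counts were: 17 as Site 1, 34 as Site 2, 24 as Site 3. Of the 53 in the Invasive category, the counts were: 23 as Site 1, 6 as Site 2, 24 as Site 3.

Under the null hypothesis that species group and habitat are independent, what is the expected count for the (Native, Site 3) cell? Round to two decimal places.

Row total (Native) = 75; column total (Site 3) = 48; grand total N = 128.
Expected count = (row total × column total) / N = 75 × 48 / 128 = 28.13.

28.13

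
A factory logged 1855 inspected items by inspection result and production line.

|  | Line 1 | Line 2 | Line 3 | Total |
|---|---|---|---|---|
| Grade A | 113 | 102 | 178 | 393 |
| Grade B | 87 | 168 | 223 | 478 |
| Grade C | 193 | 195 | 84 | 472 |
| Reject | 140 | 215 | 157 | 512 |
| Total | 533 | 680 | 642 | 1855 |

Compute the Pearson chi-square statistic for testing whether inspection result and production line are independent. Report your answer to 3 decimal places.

136.266

Grand total N = 1855.
Expected counts (row total × column total / N):
  Grade A, Line 1: 393×533/1855 = 112.9213
  Grade A, Line 2: 393×680/1855 = 144.0647
  Grade A, Line 3: 393×642/1855 = 136.0140
  Grade B, Line 1: 478×533/1855 = 137.3445
  Grade B, Line 2: 478×680/1855 = 175.2237
  Grade B, Line 3: 478×642/1855 = 165.4318
  Grade C, Line 1: 472×533/1855 = 135.6205
  Grade C, Line 2: 472×680/1855 = 173.0243
  Grade C, Line 3: 472×642/1855 = 163.3553
  Reject, Line 1: 512×533/1855 = 147.1137
  Reject, Line 2: 512×680/1855 = 187.6873
  Reject, Line 3: 512×642/1855 = 177.1989
Contributions (O − E)²/E:
  (113 − 112.9213)²/112.9213 = 0.0001
  (102 − 144.0647)²/144.0647 = 12.2823
  (178 − 136.0140)²/136.0140 = 12.9606
  (87 − 137.3445)²/137.3445 = 18.4541
  (168 − 175.2237)²/175.2237 = 0.2978
  (223 − 165.4318)²/165.4318 = 20.0330
  (193 − 135.6205)²/135.6205 = 24.2766
  (195 − 173.0243)²/173.0243 = 2.7911
  (84 − 163.3553)²/163.3553 = 38.5495
  (140 − 147.1137)²/147.1137 = 0.3440
  (215 − 187.6873)²/187.6873 = 3.9746
  (157 − 177.1989)²/177.1989 = 2.3025
χ² = 0.0001 + 12.2823 + 12.9606 + 18.4541 + 0.2978 + 20.0330 + 24.2766 + 2.7911 + 38.5495 + 0.3440 + 3.9746 + 2.3025 = 136.266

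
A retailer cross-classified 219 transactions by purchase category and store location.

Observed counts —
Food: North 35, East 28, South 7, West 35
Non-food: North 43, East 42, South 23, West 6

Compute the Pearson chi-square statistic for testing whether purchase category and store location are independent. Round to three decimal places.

Row totals: 105, 114. Column totals: 78, 70, 30, 41. Grand total N = 219.
Expected counts (row total × column total / N):
  Food, North: 105×78/219 = 37.3973
  Food, East: 105×70/219 = 33.5616
  Food, South: 105×30/219 = 14.3836
  Food, West: 105×41/219 = 19.6575
  Non-food, North: 114×78/219 = 40.6027
  Non-food, East: 114×70/219 = 36.4384
  Non-food, South: 114×30/219 = 15.6164
  Non-food, West: 114×41/219 = 21.3425
Contributions (O − E)²/E:
  (35 − 37.3973)²/37.3973 = 0.1537
  (28 − 33.5616)²/33.5616 = 0.9216
  (7 − 14.3836)²/14.3836 = 3.7903
  (35 − 19.6575)²/19.6575 = 11.9747
  (43 − 40.6027)²/40.6027 = 0.1415
  (42 − 36.4384)²/36.4384 = 0.8489
  (23 − 15.6164)²/15.6164 = 3.4910
  (6 − 21.3425)²/21.3425 = 11.0293
χ² = 0.1537 + 0.9216 + 3.7903 + 11.9747 + 0.1415 + 0.8489 + 3.4910 + 11.0293 = 32.351

32.351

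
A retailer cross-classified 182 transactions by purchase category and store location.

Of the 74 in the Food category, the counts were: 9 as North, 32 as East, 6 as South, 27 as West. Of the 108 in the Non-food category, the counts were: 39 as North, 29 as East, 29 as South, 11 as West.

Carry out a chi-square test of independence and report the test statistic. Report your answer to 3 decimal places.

35.641

Row totals: 74, 108. Column totals: 48, 61, 35, 38. Grand total N = 182.
Expected counts (row total × column total / N):
  Food, North: 74×48/182 = 19.51648
  Food, East: 74×61/182 = 24.80220
  Food, South: 74×35/182 = 14.23077
  Food, West: 74×38/182 = 15.45055
  Non-food, North: 108×48/182 = 28.48352
  Non-food, East: 108×61/182 = 36.19780
  Non-food, South: 108×35/182 = 20.76923
  Non-food, West: 108×38/182 = 22.54945
Contributions (O − E)²/E:
  (9 − 19.51648)²/19.51648 = 5.6668
  (32 − 24.80220)²/24.80220 = 2.0889
  (6 − 14.23077)²/14.23077 = 4.7605
  (27 − 15.45055)²/15.45055 = 8.6333
  (39 − 28.48352)²/28.48352 = 3.8828
  (29 − 36.19780)²/36.19780 = 1.4313
  (29 − 20.76923)²/20.76923 = 3.2618
  (11 − 22.54945)²/22.54945 = 5.9154
χ² = 5.6668 + 2.0889 + 4.7605 + 8.6333 + 3.8828 + 1.4313 + 3.2618 + 5.9154 = 35.641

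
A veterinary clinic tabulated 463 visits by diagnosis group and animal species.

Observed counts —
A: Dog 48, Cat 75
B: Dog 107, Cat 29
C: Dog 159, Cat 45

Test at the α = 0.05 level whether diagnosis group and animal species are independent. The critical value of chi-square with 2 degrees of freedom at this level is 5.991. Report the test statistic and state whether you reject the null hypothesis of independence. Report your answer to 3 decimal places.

Row totals: 123, 136, 204. Column totals: 314, 149. Grand total N = 463.
Expected counts (row total × column total / N):
  A, Dog: 123×314/463 = 83.4168
  A, Cat: 123×149/463 = 39.5832
  B, Dog: 136×314/463 = 92.2333
  B, Cat: 136×149/463 = 43.7667
  C, Dog: 204×314/463 = 138.3499
  C, Cat: 204×149/463 = 65.6501
Contributions (O − E)²/E:
  (48 − 83.4168)²/83.4168 = 15.0371
  (75 − 39.5832)²/39.5832 = 31.6889
  (107 − 92.2333)²/92.2333 = 2.3642
  (29 − 43.7667)²/43.7667 = 4.9822
  (159 − 138.3499)²/138.3499 = 3.0822
  (45 − 65.6501)²/65.6501 = 6.4954
χ² = 15.0371 + 31.6889 + 2.3642 + 4.9822 + 3.0822 + 6.4954 = 63.650
df = (3−1)(2−1) = 2. Since 63.650 > 5.991, reject the null hypothesis of independence at α = 0.05.

63.650; reject H₀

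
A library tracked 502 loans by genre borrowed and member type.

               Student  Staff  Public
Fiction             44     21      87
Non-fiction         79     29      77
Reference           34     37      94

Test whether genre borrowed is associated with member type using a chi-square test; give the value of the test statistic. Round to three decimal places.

23.285

Row totals: 152, 185, 165. Column totals: 157, 87, 258. Grand total N = 502.
Expected counts (row total × column total / N):
  Fiction, Student: 152×157/502 = 47.5378
  Fiction, Staff: 152×87/502 = 26.3426
  Fiction, Public: 152×258/502 = 78.1195
  Non-fiction, Student: 185×157/502 = 57.8586
  Non-fiction, Staff: 185×87/502 = 32.0618
  Non-fiction, Public: 185×258/502 = 95.0797
  Reference, Student: 165×157/502 = 51.6036
  Reference, Staff: 165×87/502 = 28.5956
  Reference, Public: 165×258/502 = 84.8008
Contributions (O − E)²/E:
  (44 − 47.5378)²/47.5378 = 0.2633
  (21 − 26.3426)²/26.3426 = 1.0835
  (87 − 78.1195)²/78.1195 = 1.0095
  (79 − 57.8586)²/57.8586 = 7.7250
  (29 − 32.0618)²/32.0618 = 0.2924
  (77 − 95.0797)²/95.0797 = 3.4379
  (34 − 51.6036)²/51.6036 = 6.0051
  (37 − 28.5956)²/28.5956 = 2.4701
  (94 − 84.8008)²/84.8008 = 0.9979
χ² = 0.2633 + 1.0835 + 1.0095 + 7.7250 + 0.2924 + 3.4379 + 6.0051 + 2.4701 + 0.9979 = 23.285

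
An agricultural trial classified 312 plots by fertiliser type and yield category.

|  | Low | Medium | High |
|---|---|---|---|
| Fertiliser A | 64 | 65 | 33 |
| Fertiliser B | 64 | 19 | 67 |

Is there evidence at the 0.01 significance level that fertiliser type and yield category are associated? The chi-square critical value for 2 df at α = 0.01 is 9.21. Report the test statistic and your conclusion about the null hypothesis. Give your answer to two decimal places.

36.34; reject H₀

Row totals: 162, 150. Column totals: 128, 84, 100. Grand total N = 312.
Expected counts (row total × column total / N):
  Fertiliser A, Low: 162×128/312 = 66.4615
  Fertiliser A, Medium: 162×84/312 = 43.6154
  Fertiliser A, High: 162×100/312 = 51.9231
  Fertiliser B, Low: 150×128/312 = 61.5385
  Fertiliser B, Medium: 150×84/312 = 40.3846
  Fertiliser B, High: 150×100/312 = 48.0769
Contributions (O − E)²/E:
  (64 − 66.4615)²/66.4615 = 0.0912
  (65 − 43.6154)²/43.6154 = 10.4849
  (33 − 51.9231)²/51.9231 = 6.8964
  (64 − 61.5385)²/61.5385 = 0.0985
  (19 − 40.3846)²/40.3846 = 11.3237
  (67 − 48.0769)²/48.0769 = 7.4481
χ² = 0.0912 + 10.4849 + 6.8964 + 0.0985 + 11.3237 + 7.4481 = 36.34
df = (2−1)(3−1) = 2. Since 36.34 > 9.21, reject the null hypothesis of independence at α = 0.01.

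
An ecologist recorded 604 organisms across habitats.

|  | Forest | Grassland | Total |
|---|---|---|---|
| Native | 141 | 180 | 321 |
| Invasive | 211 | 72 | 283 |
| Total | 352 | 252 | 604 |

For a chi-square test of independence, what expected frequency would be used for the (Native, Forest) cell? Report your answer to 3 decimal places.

Row total (Native) = 321; column total (Forest) = 352; grand total N = 604.
Expected count = (row total × column total) / N = 321 × 352 / 604 = 187.073.

187.073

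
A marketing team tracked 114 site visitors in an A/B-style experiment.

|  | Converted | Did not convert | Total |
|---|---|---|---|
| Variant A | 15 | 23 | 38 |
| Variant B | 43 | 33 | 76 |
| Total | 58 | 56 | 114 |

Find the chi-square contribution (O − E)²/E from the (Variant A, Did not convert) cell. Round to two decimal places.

1.01

Row total (Variant A) = 38; column total (Did not convert) = 56; N = 114.
Expected count E = 38 × 56 / 114 = 18.667.
Contribution = (O − E)²/E = (23 − 18.667)² / 18.667 = 1.01.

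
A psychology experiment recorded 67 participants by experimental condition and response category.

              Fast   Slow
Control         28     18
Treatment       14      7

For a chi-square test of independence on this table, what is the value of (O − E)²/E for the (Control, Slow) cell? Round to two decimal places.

Row total (Control) = 46; column total (Slow) = 25; N = 67.
Expected count E = 46 × 25 / 67 = 17.164.
Contribution = (O − E)²/E = (18 − 17.164)² / 17.164 = 0.04.

0.04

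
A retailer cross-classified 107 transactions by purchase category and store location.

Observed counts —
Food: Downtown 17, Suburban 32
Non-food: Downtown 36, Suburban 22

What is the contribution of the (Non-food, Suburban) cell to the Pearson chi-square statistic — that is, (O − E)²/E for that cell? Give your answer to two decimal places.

1.81

Row total (Non-food) = 58; column total (Suburban) = 54; N = 107.
Expected count E = 58 × 54 / 107 = 29.271.
Contribution = (O − E)²/E = (22 − 29.271)² / 29.271 = 1.81.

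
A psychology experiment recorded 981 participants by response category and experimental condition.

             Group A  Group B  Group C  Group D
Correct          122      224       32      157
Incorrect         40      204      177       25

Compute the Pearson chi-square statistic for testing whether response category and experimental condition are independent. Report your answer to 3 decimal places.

232.615

Row totals: 535, 446. Column totals: 162, 428, 209, 182. Grand total N = 981.
Expected counts (row total × column total / N):
  Correct, Group A: 535×162/981 = 88.3486
  Correct, Group B: 535×428/981 = 233.4149
  Correct, Group C: 535×209/981 = 113.9806
  Correct, Group D: 535×182/981 = 99.2559
  Incorrect, Group A: 446×162/981 = 73.6514
  Incorrect, Group B: 446×428/981 = 194.5851
  Incorrect, Group C: 446×209/981 = 95.0194
  Incorrect, Group D: 446×182/981 = 82.7441
Contributions (O − E)²/E:
  (122 − 88.3486)²/88.3486 = 12.8176
  (224 − 233.4149)²/233.4149 = 0.3798
  (32 − 113.9806)²/113.9806 = 58.9646
  (157 − 99.2559)²/99.2559 = 33.5938
  (40 − 73.6514)²/73.6514 = 15.3754
  (204 − 194.5851)²/194.5851 = 0.4555
  (177 − 95.0194)²/95.0194 = 70.7310
  (25 − 82.7441)²/82.7441 = 40.2975
χ² = 12.8176 + 0.3798 + 58.9646 + 33.5938 + 15.3754 + 0.4555 + 70.7310 + 40.2975 = 232.615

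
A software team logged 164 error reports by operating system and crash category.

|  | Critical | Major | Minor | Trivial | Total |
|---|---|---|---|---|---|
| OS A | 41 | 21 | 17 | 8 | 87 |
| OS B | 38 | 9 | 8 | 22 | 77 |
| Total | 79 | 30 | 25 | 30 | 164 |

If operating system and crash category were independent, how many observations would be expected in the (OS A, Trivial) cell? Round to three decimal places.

Row total (OS A) = 87; column total (Trivial) = 30; grand total N = 164.
Expected count = (row total × column total) / N = 87 × 30 / 164 = 15.915.

15.915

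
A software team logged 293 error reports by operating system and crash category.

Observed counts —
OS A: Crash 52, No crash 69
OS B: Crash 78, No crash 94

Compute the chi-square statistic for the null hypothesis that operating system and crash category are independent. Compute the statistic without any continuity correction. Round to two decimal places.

Row totals: 121, 172. Column totals: 130, 163. Grand total N = 293.
Expected counts (row total × column total / N):
  OS A, Crash: 121×130/293 = 53.686
  OS A, No crash: 121×163/293 = 67.314
  OS B, Crash: 172×130/293 = 76.314
  OS B, No crash: 172×163/293 = 95.686
Contributions (O − E)²/E:
  (52 − 53.686)²/53.686 = 0.0529
  (69 − 67.314)²/67.314 = 0.0422
  (78 − 76.314)²/76.314 = 0.0372
  (94 − 95.686)²/95.686 = 0.0297
χ² = 0.0529 + 0.0422 + 0.0372 + 0.0297 = 0.16

0.16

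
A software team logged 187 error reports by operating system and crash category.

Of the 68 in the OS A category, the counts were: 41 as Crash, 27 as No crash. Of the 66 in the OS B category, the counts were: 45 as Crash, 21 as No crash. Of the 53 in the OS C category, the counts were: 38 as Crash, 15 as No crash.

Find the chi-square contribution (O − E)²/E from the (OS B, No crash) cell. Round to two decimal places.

0.07

Row total (OS B) = 66; column total (No crash) = 63; N = 187.
Expected count E = 66 × 63 / 187 = 22.235.
Contribution = (O − E)²/E = (21 − 22.235)² / 22.235 = 0.07.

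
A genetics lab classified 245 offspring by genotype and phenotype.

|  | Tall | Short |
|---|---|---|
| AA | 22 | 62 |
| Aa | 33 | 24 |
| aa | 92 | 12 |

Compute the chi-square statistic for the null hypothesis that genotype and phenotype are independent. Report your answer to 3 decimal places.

75.216

Row totals: 84, 57, 104. Column totals: 147, 98. Grand total N = 245.
Expected counts (row total × column total / N):
  AA, Tall: 84×147/245 = 50.4000
  AA, Short: 84×98/245 = 33.6000
  Aa, Tall: 57×147/245 = 34.2000
  Aa, Short: 57×98/245 = 22.8000
  aa, Tall: 104×147/245 = 62.4000
  aa, Short: 104×98/245 = 41.6000
Contributions (O − E)²/E:
  (22 − 50.4000)²/50.4000 = 16.0032
  (62 − 33.6000)²/33.6000 = 24.0048
  (33 − 34.2000)²/34.2000 = 0.0421
  (24 − 22.8000)²/22.8000 = 0.0632
  (92 − 62.4000)²/62.4000 = 14.0410
  (12 − 41.6000)²/41.6000 = 21.0615
χ² = 16.0032 + 24.0048 + 0.0421 + 0.0632 + 14.0410 + 21.0615 = 75.216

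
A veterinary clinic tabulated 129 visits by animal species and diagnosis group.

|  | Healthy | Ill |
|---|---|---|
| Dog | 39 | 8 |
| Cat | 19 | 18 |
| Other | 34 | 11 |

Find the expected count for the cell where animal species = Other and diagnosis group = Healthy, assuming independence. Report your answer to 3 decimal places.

Row total (Other) = 45; column total (Healthy) = 92; grand total N = 129.
Expected count = (row total × column total) / N = 45 × 92 / 129 = 32.093.

32.093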